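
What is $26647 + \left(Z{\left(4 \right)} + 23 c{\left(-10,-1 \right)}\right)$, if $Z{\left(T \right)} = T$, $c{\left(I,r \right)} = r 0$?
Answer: $26651$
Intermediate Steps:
$c{\left(I,r \right)} = 0$
$26647 + \left(Z{\left(4 \right)} + 23 c{\left(-10,-1 \right)}\right) = 26647 + \left(4 + 23 \cdot 0\right) = 26647 + \left(4 + 0\right) = 26647 + 4 = 26651$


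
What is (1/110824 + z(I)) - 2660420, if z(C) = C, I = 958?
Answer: -294732216687/110824 ≈ -2.6595e+6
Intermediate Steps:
(1/110824 + z(I)) - 2660420 = (1/110824 + 958) - 2660420 = 106169393/110824 - 2660420 = -294732216687/110824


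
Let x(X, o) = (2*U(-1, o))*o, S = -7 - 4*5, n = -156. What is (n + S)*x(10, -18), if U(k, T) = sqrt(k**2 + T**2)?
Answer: 32940*sqrt(13) ≈ 1.1877e+5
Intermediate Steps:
S = -27 (S = -7 - 20 = -27)
U(k, T) = sqrt(T**2 + k**2)
x(X, o) = 2*o*sqrt(1 + o**2) (x(X, o) = (2*sqrt(o**2 + (-1)**2))*o = (2*sqrt(o**2 + 1))*o = (2*sqrt(1 + o**2))*o = 2*o*sqrt(1 + o**2))
(n + S)*x(10, -18) = (-156 - 27)*(2*(-18)*sqrt(1 + (-18)**2)) = -366*(-18)*sqrt(1 + 324) = -366*(-18)*sqrt(325) = -366*(-18)*5*sqrt(13) = -(-32940)*sqrt(13) = 32940*sqrt(13)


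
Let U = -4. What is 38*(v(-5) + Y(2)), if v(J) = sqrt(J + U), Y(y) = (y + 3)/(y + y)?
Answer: 95/2 + 114*I ≈ 47.5 + 114.0*I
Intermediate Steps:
Y(y) = (3 + y)/(2*y) (Y(y) = (3 + y)/((2*y)) = (3 + y)*(1/(2*y)) = (3 + y)/(2*y))
v(J) = sqrt(-4 + J) (v(J) = sqrt(J - 4) = sqrt(-4 + J))
38*(v(-5) + Y(2)) = 38*(sqrt(-4 - 5) + (1/2)*(3 + 2)/2) = 38*(sqrt(-9) + (1/2)*(1/2)*5) = 38*(3*I + 5/4) = 38*(5/4 + 3*I) = 95/2 + 114*I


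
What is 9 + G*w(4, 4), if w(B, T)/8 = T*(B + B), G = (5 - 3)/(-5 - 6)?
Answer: -413/11 ≈ -37.545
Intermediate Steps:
G = -2/11 (G = 2/(-11) = 2*(-1/11) = -2/11 ≈ -0.18182)
w(B, T) = 16*B*T (w(B, T) = 8*(T*(B + B)) = 8*(T*(2*B)) = 8*(2*B*T) = 16*B*T)
9 + G*w(4, 4) = 9 - 32*4*4/11 = 9 - 2/11*256 = 9 - 512/11 = -413/11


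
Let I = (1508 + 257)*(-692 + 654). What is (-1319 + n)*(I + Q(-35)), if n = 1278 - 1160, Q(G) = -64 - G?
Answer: 80585899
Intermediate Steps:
n = 118
I = -67070 (I = 1765*(-38) = -67070)
(-1319 + n)*(I + Q(-35)) = (-1319 + 118)*(-67070 + (-64 - 1*(-35))) = -1201*(-67070 + (-64 + 35)) = -1201*(-67070 - 29) = -1201*(-67099) = 80585899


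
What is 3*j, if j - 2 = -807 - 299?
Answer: -3312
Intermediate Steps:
j = -1104 (j = 2 + (-807 - 299) = 2 - 1106 = -1104)
3*j = 3*(-1104) = -3312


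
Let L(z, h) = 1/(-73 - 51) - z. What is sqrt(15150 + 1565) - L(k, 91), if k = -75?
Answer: -9299/124 + sqrt(16715) ≈ 54.295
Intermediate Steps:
L(z, h) = -1/124 - z (L(z, h) = 1/(-124) - z = -1/124 - z)
sqrt(15150 + 1565) - L(k, 91) = sqrt(15150 + 1565) - (-1/124 - 1*(-75)) = sqrt(16715) - (-1/124 + 75) = sqrt(16715) - 1*9299/124 = sqrt(16715) - 9299/124 = -9299/124 + sqrt(16715)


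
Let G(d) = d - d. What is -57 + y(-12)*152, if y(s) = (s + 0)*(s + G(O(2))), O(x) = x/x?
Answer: 21831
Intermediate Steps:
O(x) = 1
G(d) = 0
y(s) = s² (y(s) = (s + 0)*(s + 0) = s*s = s²)
-57 + y(-12)*152 = -57 + (-12)²*152 = -57 + 144*152 = -57 + 21888 = 21831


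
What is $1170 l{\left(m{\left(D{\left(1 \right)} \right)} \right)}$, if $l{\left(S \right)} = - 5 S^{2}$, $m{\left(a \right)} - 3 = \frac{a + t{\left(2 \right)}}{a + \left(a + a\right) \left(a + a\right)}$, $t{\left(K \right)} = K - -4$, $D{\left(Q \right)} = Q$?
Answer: $-113256$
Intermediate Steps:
$t{\left(K \right)} = 4 + K$ ($t{\left(K \right)} = K + 4 = 4 + K$)
$m{\left(a \right)} = 3 + \frac{6 + a}{a + 4 a^{2}}$ ($m{\left(a \right)} = 3 + \frac{a + \left(4 + 2\right)}{a + \left(a + a\right) \left(a + a\right)} = 3 + \frac{a + 6}{a + 2 a 2 a} = 3 + \frac{6 + a}{a + 4 a^{2}}$)
$1170 l{\left(m{\left(D{\left(1 \right)} \right)} \right)} = 1170 \left(- 5 \left(\frac{2 \left(3 + 2 \cdot 1 + 6 \cdot 1^{2}\right)}{1 \left(1 + 4 \cdot 1\right)}\right)^{2}\right) = 1170 \left(- 5 \left(2 \cdot 1 \frac{1}{1 + 4} \left(3 + 2 + 6 \cdot 1\right)\right)^{2}\right) = 1170 \left(- 5 \left(2 \cdot 1 \cdot \frac{1}{5} \left(3 + 2 + 6\right)\right)^{2}\right) = 1170 \left(- 5 \left(2 \cdot 1 \cdot \frac{1}{5} \cdot 11\right)^{2}\right) = 1170 \left(- 5 \left(\frac{22}{5}\right)^{2}\right) = 1170 \left(\left(-5\right) \frac{484}{25}\right) = 1170 \left(- \frac{484}{5}\right) = -113256$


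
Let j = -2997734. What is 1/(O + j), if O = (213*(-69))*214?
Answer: -1/6142892 ≈ -1.6279e-7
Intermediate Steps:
O = -3145158 (O = -14697*214 = -3145158)
1/(O + j) = 1/(-3145158 - 2997734) = 1/(-6142892) = -1/6142892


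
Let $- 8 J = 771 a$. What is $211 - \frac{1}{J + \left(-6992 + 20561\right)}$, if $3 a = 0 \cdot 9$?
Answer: $\frac{2863058}{13569} \approx 211.0$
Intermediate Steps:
$a = 0$ ($a = \frac{0 \cdot 9}{3} = \frac{1}{3} \cdot 0 = 0$)
$J = 0$ ($J = - \frac{771 \cdot 0}{8} = \left(- \frac{1}{8}\right) 0 = 0$)
$211 - \frac{1}{J + \left(-6992 + 20561\right)} = 211 - \frac{1}{0 + \left(-6992 + 20561\right)} = 211 - \frac{1}{0 + 13569} = 211 - \frac{1}{13569} = \frac{2863058}{13569}$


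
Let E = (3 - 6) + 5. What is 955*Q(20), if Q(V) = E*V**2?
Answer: 764000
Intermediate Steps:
E = 2 (E = -3 + 5 = 2)
Q(V) = 2*V**2
955*Q(20) = 955*(2*20**2) = 955*(2*400) = 955*800 = 764000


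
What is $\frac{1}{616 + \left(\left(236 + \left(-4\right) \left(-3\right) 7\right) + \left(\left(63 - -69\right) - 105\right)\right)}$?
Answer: $\frac{1}{963} \approx 0.0010384$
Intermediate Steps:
$\frac{1}{616 + \left(\left(236 + \left(-4\right) \left(-3\right) 7\right) + \left(\left(63 - -69\right) - 105\right)\right)} = \frac{1}{616 + \left(\left(236 + 12 \cdot 7\right) + \left(\left(63 + 69\right) - 105\right)\right)} = \frac{1}{616 + \left(\left(236 + 84\right) + \left(132 - 105\right)\right)} = \frac{1}{616 + \left(320 + 27\right)} = \frac{1}{616 + 347} = \frac{1}{963}$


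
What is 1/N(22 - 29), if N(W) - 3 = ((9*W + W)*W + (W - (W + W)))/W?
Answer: -1/68 ≈ -0.014706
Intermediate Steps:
N(W) = 3 + (-W + 10*W**2)/W (N(W) = 3 + ((9*W + W)*W + (W - (W + W)))/W = 3 + ((10*W)*W + (W - 2*W))/W = 3 + (10*W**2 + (W - 2*W))/W = 3 + (10*W**2 - W)/W = 3 + (-W + 10*W**2)/W)
1/N(22 - 29) = 1/(2 + 10*(22 - 29)) = 1/(2 + 10*(-7)) = 1/(2 - 70) = 1/(-68) = -1/68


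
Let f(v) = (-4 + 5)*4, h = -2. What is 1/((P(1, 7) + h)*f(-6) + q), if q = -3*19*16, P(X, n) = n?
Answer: -1/892 ≈ -0.0011211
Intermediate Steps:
q = -912 (q = -57*16 = -912)
f(v) = 4 (f(v) = 1*4 = 4)
1/((P(1, 7) + h)*f(-6) + q) = 1/((7 - 2)*4 - 912) = 1/(5*4 - 912) = 1/(20 - 912) = 1/(-892) = -1/892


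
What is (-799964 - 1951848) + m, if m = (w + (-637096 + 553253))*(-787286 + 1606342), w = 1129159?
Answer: 856169589884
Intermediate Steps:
m = 856172341696 (m = (1129159 + (-637096 + 553253))*(-787286 + 1606342) = (1129159 - 83843)*819056 = 1045316*819056 = 856172341696)
(-799964 - 1951848) + m = (-799964 - 1951848) + 856172341696 = -2751812 + 856172341696 = 856169589884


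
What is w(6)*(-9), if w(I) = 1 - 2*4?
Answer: 63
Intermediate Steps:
w(I) = -7 (w(I) = 1 - 8 = -7)
w(6)*(-9) = -7*(-9) = 63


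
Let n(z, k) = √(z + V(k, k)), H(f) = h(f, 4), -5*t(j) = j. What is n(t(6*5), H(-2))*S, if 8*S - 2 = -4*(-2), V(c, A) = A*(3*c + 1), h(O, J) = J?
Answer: 5*√46/4 ≈ 8.4779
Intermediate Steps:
t(j) = -j/5
H(f) = 4
V(c, A) = A*(1 + 3*c)
n(z, k) = √(z + k*(1 + 3*k))
S = 5/4 (S = ¼ + (-4*(-2))/8 = ¼ + (⅛)*8 = ¼ + 1 = 5/4 ≈ 1.2500)
n(t(6*5), H(-2))*S = √(-6*5/5 + 4*(1 + 3*4))*(5/4) = √(-⅕*30 + 4*(1 + 12))*(5/4) = √(-6 + 4*13)*(5/4) = √(-6 + 52)*(5/4) = √46*(5/4) = 5*√46/4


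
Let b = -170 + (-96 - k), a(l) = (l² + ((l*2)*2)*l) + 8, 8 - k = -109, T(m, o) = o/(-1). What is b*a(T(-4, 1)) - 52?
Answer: -5031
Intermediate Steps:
T(m, o) = -o (T(m, o) = o*(-1) = -o)
k = 117 (k = 8 - 1*(-109) = 8 + 109 = 117)
a(l) = 8 + 5*l² (a(l) = (l² + ((2*l)*2)*l) + 8 = (l² + (4*l)*l) + 8 = (l² + 4*l²) + 8 = 5*l² + 8 = 8 + 5*l²)
b = -383 (b = -170 + (-96 - 1*117) = -170 + (-96 - 117) = -170 - 213 = -383)
b*a(T(-4, 1)) - 52 = -383*(8 + 5*(-1*1)²) - 52 = -383*(8 + 5*(-1)²) - 52 = -383*(8 + 5*1) - 52 = -383*(8 + 5) - 52 = -383*13 - 52 = -4979 - 52 = -5031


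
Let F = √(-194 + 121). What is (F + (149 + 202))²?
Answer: (351 + I*√73)² ≈ 1.2313e+5 + 5997.9*I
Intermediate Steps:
F = I*√73 (F = √(-73) = I*√73 ≈ 8.544*I)
(F + (149 + 202))² = (I*√73 + (149 + 202))² = (I*√73 + 351)² = (351 + I*√73)²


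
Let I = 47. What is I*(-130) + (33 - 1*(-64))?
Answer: -6013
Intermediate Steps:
I*(-130) + (33 - 1*(-64)) = 47*(-130) + (33 - 1*(-64)) = -6110 + (33 + 64) = -6110 + 97 = -6013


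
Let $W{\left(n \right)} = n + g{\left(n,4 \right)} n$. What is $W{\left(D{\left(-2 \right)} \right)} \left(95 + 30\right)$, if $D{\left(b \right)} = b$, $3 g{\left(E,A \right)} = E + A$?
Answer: $- \frac{1250}{3} \approx -416.67$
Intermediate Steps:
$g{\left(E,A \right)} = \frac{A}{3} + \frac{E}{3}$ ($g{\left(E,A \right)} = \frac{E + A}{3} = \frac{A + E}{3} = \frac{A}{3} + \frac{E}{3}$)
$W{\left(n \right)} = n + n \left(\frac{4}{3} + \frac{n}{3}\right)$ ($W{\left(n \right)} = n + \left(\frac{1}{3} \cdot 4 + \frac{n}{3}\right) n = n + \left(\frac{4}{3} + \frac{n}{3}\right) n = n + n \left(\frac{4}{3} + \frac{n}{3}\right)$)
$W{\left(D{\left(-2 \right)} \right)} \left(95 + 30\right) = \frac{1}{3} \left(-2\right) \left(7 - 2\right) \left(95 + 30\right) = \frac{1}{3} \left(-2\right) 5 \cdot 125 = \left(- \frac{10}{3}\right) 125 = - \frac{1250}{3}$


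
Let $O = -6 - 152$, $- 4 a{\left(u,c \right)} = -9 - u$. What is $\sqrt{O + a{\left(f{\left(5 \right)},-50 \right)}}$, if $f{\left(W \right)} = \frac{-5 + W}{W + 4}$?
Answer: $\frac{i \sqrt{623}}{2} \approx 12.48 i$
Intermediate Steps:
$f{\left(W \right)} = \frac{-5 + W}{4 + W}$
$a{\left(u,c \right)} = \frac{9}{4} + \frac{u}{4}$ ($a{\left(u,c \right)} = - \frac{-9 - u}{4} = \frac{9}{4} + \frac{u}{4}$)
$O = -158$ ($O = -6 - 152 = -158$)
$\sqrt{O + a{\left(f{\left(5 \right)},-50 \right)}} = \sqrt{-158 + \left(\frac{9}{4} + \frac{\frac{1}{4 + 5} \left(-5 + 5\right)}{4}\right)} = \sqrt{-158 + \left(\frac{9}{4} + \frac{\frac{1}{9} \cdot 0}{4}\right)} = \sqrt{-158 + \left(\frac{9}{4} + \frac{1}{4} \cdot 0\right)} = \sqrt{-158 + \left(\frac{9}{4} + 0\right)} = \sqrt{-158 + \frac{9}{4}} = \sqrt{- \frac{623}{4}} = \frac{i \sqrt{623}}{2}$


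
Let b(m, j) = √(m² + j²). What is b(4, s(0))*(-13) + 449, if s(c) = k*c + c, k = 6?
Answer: 397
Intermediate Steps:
s(c) = 7*c (s(c) = 6*c + c = 7*c)
b(m, j) = √(j² + m²)
b(4, s(0))*(-13) + 449 = √((7*0)² + 4²)*(-13) + 449 = √(0² + 16)*(-13) + 449 = √(0 + 16)*(-13) + 449 = √16*(-13) + 449 = 4*(-13) + 449 = -52 + 449 = 397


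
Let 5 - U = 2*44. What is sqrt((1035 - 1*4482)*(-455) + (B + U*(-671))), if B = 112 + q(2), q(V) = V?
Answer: 8*sqrt(25378) ≈ 1274.4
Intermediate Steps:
U = -83 (U = 5 - 2*44 = 5 - 1*88 = 5 - 88 = -83)
B = 114 (B = 112 + 2 = 114)
sqrt((1035 - 1*4482)*(-455) + (B + U*(-671))) = sqrt((1035 - 1*4482)*(-455) + (114 - 83*(-671))) = sqrt((1035 - 4482)*(-455) + (114 + 55693)) = sqrt(-3447*(-455) + 55807) = sqrt(1568385 + 55807) = sqrt(1624192) = 8*sqrt(25378)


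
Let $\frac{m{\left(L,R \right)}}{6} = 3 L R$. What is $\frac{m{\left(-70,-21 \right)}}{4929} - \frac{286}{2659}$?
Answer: $\frac{22982482}{4368737} \approx 5.2607$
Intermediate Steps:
$m{\left(L,R \right)} = 18 L R$ ($m{\left(L,R \right)} = 6 \cdot 3 L R = 18 L R$)
$\frac{m{\left(-70,-21 \right)}}{4929} - \frac{286}{2659} = \frac{18 \left(-70\right) \left(-21\right)}{4929} - \frac{286}{2659} = 26460 \cdot \frac{1}{4929} - \frac{286}{2659} = \frac{8820}{1643} - \frac{286}{2659} = \frac{22982482}{4368737}$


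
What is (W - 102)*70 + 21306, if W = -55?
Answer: 10316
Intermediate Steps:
(W - 102)*70 + 21306 = (-55 - 102)*70 + 21306 = -157*70 + 21306 = -10990 + 21306 = 10316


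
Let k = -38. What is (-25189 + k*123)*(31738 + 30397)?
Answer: -1855537505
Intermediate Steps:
(-25189 + k*123)*(31738 + 30397) = (-25189 - 38*123)*(31738 + 30397) = (-25189 - 4674)*62135 = -29863*62135 = -1855537505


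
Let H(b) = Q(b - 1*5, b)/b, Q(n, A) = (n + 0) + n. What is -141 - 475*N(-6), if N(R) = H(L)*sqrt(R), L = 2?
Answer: -141 + 1425*I*sqrt(6) ≈ -141.0 + 3490.5*I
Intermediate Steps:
Q(n, A) = 2*n (Q(n, A) = n + n = 2*n)
H(b) = (-10 + 2*b)/b (H(b) = (2*(b - 1*5))/b = (2*(b - 5))/b = (2*(-5 + b))/b = (-10 + 2*b)/b)
N(R) = -3*sqrt(R) (N(R) = (2 - 10/2)*sqrt(R) = (2 - 10*1/2)*sqrt(R) = (2 - 5)*sqrt(R) = -3*sqrt(R))
-141 - 475*N(-6) = -141 - (-1425)*sqrt(-6) = -141 - (-1425)*I*sqrt(6) = -141 + 1425*I*sqrt(6)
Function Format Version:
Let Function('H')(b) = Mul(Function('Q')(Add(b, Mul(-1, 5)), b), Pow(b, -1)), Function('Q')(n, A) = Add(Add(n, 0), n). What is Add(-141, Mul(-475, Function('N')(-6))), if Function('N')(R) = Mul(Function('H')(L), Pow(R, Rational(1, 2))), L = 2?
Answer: Add(-141, Mul(1425, I, Pow(6, Rational(1, 2)))) ≈ Add(-141.00, Mul(3490.5, I))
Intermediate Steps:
Function('Q')(n, A) = Mul(2, n) (Function('Q')(n, A) = Add(n, n) = Mul(2, n))
Function('H')(b) = Mul(Pow(b, -1), Add(-10, Mul(2, b))) (Function('H')(b) = Mul(Mul(2, Add(b, Mul(-1, 5))), Pow(b, -1)) = Mul(Mul(2, Add(b, -5)), Pow(b, -1)) = Mul(Mul(2, Add(-5, b)), Pow(b, -1)) = Mul(Add(-10, Mul(2, b)), Pow(b, -1)) = Mul(Pow(b, -1), Add(-10, Mul(2, b))))
Function('N')(R) = Mul(-3, Pow(R, Rational(1, 2))) (Function('N')(R) = Mul(Add(2, Mul(-10, Pow(2, -1))), Pow(R, Rational(1, 2))) = Mul(Add(2, Mul(-10, Rational(1, 2))), Pow(R, Rational(1, 2))) = Mul(Add(2, -5), Pow(R, Rational(1, 2))) = Mul(-3, Pow(R, Rational(1, 2))))
Add(-141, Mul(-475, Function('N')(-6))) = Add(-141, Mul(-475, Mul(-3, Pow(-6, Rational(1, 2))))) = Add(-141, Mul(-475, Mul(-3, Mul(I, Pow(6, Rational(1, 2)))))) = Add(-141, Mul(-475, Mul(-3, I, Pow(6, Rational(1, 2))))) = Add(-141, Mul(1425, I, Pow(6, Rational(1, 2))))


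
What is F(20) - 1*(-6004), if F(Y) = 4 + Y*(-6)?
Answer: 5888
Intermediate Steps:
F(Y) = 4 - 6*Y
F(20) - 1*(-6004) = (4 - 6*20) - 1*(-6004) = (4 - 120) + 6004 = -116 + 6004 = 5888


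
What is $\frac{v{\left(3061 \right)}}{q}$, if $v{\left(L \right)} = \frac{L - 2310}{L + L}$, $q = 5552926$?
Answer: $\frac{751}{33995012972} \approx 2.2091 \cdot 10^{-8}$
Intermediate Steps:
$v{\left(L \right)} = \frac{-2310 + L}{2 L}$
$\frac{v{\left(3061 \right)}}{q} = \frac{\frac{1}{2} \cdot \frac{1}{3061} \left(-2310 + 3061\right)}{5552926} = \frac{1}{2} \cdot \frac{1}{3061} \cdot 751 \cdot \frac{1}{5552926} = \frac{751}{6122} \cdot \frac{1}{5552926} = \frac{751}{33995012972}$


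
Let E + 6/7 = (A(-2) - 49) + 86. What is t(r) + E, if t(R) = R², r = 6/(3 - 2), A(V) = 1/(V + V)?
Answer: 2013/28 ≈ 71.893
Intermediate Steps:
A(V) = 1/(2*V)
r = 6 (r = 6/1 = 1*6 = 6)
E = 1005/28 (E = -6/7 + (((½)/(-2) - 49) + 86) = -6/7 + (((½)*(-½) - 49) + 86) = -6/7 + ((-¼ - 49) + 86) = -6/7 + (-197/4 + 86) = -6/7 + 147/4 = 1005/28 ≈ 35.893)
t(r) + E = 6² + 1005/28 = 36 + 1005/28 = 2013/28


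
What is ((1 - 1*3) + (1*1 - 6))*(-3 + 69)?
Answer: -462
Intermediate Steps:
((1 - 1*3) + (1*1 - 6))*(-3 + 69) = ((1 - 3) + (1 - 6))*66 = (-2 - 5)*66 = -7*66 = -462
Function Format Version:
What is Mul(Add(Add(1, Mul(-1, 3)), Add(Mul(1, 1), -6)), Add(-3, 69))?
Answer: -462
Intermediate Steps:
Mul(Add(Add(1, Mul(-1, 3)), Add(Mul(1, 1), -6)), Add(-3, 69)) = Mul(Add(Add(1, -3), Add(1, -6)), 66) = Mul(Add(-2, -5), 66) = Mul(-7, 66) = -462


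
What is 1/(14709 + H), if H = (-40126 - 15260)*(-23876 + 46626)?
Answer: -1/1260016791 ≈ -7.9364e-10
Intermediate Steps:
H = -1260031500 (H = -55386*22750 = -1260031500)
1/(14709 + H) = 1/(14709 - 1260031500) = 1/(-1260016791) = -1/1260016791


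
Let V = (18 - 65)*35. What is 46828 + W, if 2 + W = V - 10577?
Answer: 34604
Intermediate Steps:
V = -1645 (V = -47*35 = -1645)
W = -12224 (W = -2 + (-1645 - 10577) = -2 - 12222 = -12224)
46828 + W = 46828 - 12224 = 34604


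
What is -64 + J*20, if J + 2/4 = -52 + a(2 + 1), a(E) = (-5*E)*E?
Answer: -2014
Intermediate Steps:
a(E) = -5*E²
J = -195/2 (J = -½ + (-52 - 5*(2 + 1)²) = -½ + (-52 - 5*3²) = -½ + (-52 - 5*9) = -½ + (-52 - 45) = -½ - 97 = -195/2 ≈ -97.500)
-64 + J*20 = -64 - 195/2*20 = -64 - 1950 = -2014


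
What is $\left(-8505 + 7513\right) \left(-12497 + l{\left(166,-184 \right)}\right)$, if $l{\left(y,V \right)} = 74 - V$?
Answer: $12141088$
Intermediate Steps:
$\left(-8505 + 7513\right) \left(-12497 + l{\left(166,-184 \right)}\right) = \left(-8505 + 7513\right) \left(-12497 + \left(74 - -184\right)\right) = - 992 \left(-12497 + \left(74 + 184\right)\right) = - 992 \left(-12497 + 258\right) = \left(-992\right) \left(-12239\right) = 12141088$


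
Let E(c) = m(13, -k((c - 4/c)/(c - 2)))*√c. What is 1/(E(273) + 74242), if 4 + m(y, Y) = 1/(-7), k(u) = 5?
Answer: 519694/38583089149 + 29*√273/38583089149 ≈ 1.3482e-5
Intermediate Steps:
m(y, Y) = -29/7 (m(y, Y) = -4 + 1/(-7) = -4 - ⅐ = -29/7)
E(c) = -29*√c/7
1/(E(273) + 74242) = 1/(-29*√273/7 + 74242) = 1/(74242 - 29*√273/7)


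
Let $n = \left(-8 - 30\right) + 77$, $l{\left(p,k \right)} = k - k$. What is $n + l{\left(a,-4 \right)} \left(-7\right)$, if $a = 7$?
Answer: $39$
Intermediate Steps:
$l{\left(p,k \right)} = 0$
$n = 39$ ($n = \left(-8 - 30\right) + 77 = -38 + 77 = 39$)
$n + l{\left(a,-4 \right)} \left(-7\right) = 39 + 0 \left(-7\right) = 39 + 0 = 39$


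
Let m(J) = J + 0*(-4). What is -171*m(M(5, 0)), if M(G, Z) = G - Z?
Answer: -855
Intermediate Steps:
m(J) = J (m(J) = J + 0 = J)
-171*m(M(5, 0)) = -171*(5 - 1*0) = -171*(5 + 0) = -171*5 = -855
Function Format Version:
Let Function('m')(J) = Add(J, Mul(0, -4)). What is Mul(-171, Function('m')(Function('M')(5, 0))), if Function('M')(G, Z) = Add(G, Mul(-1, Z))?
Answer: -855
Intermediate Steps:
Function('m')(J) = J (Function('m')(J) = Add(J, 0) = J)
Mul(-171, Function('m')(Function('M')(5, 0))) = Mul(-171, Add(5, Mul(-1, 0))) = Mul(-171, Add(5, 0)) = Mul(-171, 5) = -855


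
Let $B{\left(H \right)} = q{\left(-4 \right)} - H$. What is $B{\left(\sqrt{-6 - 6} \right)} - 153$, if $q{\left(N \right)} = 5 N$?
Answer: $-173 - 2 i \sqrt{3} \approx -173.0 - 3.4641 i$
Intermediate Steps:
$B{\left(H \right)} = -20 - H$ ($B{\left(H \right)} = 5 \left(-4\right) - H = -20 - H$)
$B{\left(\sqrt{-6 - 6} \right)} - 153 = \left(-20 - \sqrt{-6 - 6}\right) - 153 = \left(-20 - \sqrt{-12}\right) - 153 = \left(-20 - 2 i \sqrt{3}\right) - 153 = -173 - 2 i \sqrt{3}$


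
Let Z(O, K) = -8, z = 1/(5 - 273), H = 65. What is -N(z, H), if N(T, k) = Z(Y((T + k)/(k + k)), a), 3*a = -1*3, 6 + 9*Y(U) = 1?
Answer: 8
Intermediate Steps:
Y(U) = -5/9 (Y(U) = -⅔ + (⅑)*1 = -⅔ + ⅑ = -5/9)
z = -1/268 (z = 1/(-268) = -1/268 ≈ -0.0037313)
a = -1 (a = (-1*3)/3 = (⅓)*(-3) = -1)
N(T, k) = -8
-N(z, H) = -1*(-8) = 8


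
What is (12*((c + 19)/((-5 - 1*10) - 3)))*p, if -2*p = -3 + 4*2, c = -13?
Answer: 10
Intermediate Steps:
p = -5/2 (p = -(-3 + 4*2)/2 = -(-3 + 8)/2 = -½*5 = -5/2 ≈ -2.5000)
(12*((c + 19)/((-5 - 1*10) - 3)))*p = (12*((-13 + 19)/((-5 - 1*10) - 3)))*(-5/2) = (12*(6/((-5 - 10) - 3)))*(-5/2) = (12*(6/(-15 - 3)))*(-5/2) = (12*(6/(-18)))*(-5/2) = (12*(6*(-1/18)))*(-5/2) = (12*(-⅓))*(-5/2) = -4*(-5/2) = 10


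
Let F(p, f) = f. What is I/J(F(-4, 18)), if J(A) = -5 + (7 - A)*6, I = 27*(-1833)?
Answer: 49491/71 ≈ 697.06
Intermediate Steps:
I = -49491
J(A) = 37 - 6*A (J(A) = -5 + (42 - 6*A) = 37 - 6*A)
I/J(F(-4, 18)) = -49491/(37 - 6*18) = -49491/(37 - 108) = -49491/(-71) = -49491*(-1/71) = 49491/71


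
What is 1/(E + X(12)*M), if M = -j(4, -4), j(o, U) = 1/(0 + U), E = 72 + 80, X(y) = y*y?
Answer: 1/188 ≈ 0.0053191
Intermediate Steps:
X(y) = y²
E = 152
j(o, U) = 1/U
M = ¼ (M = -1/(-4) = -1*(-¼) = ¼ ≈ 0.25000)
1/(E + X(12)*M) = 1/(152 + 12²*(¼)) = 1/(152 + 144*(¼)) = 1/(152 + 36) = 1/188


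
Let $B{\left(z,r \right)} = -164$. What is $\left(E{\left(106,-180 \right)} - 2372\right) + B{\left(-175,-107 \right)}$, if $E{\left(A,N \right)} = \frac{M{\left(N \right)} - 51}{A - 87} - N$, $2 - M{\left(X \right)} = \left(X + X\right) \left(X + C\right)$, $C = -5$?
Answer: $- \frac{111413}{19} \approx -5863.8$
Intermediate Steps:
$M{\left(X \right)} = 2 - 2 X \left(-5 + X\right)$ ($M{\left(X \right)} = 2 - \left(X + X\right) \left(X - 5\right) = 2 - 2 X \left(-5 + X\right)$)
$E{\left(A,N \right)} = - N + \frac{-49 - 2 N^{2} + 10 N}{-87 + A}$ ($E{\left(A,N \right)} = \frac{\left(2 - 2 N^{2} + 10 N\right) - 51}{A - 87} - N = \frac{-49 - 2 N^{2} + 10 N}{-87 + A} - N = - N + \frac{-49 - 2 N^{2} + 10 N}{-87 + A}$)
$\left(E{\left(106,-180 \right)} - 2372\right) + B{\left(-175,-107 \right)} = \left(\frac{-49 - 2 \left(-180\right)^{2} + 97 \left(-180\right) - 106 \left(-180\right)}{-87 + 106} - 2372\right) - 164 = \left(\frac{-49 - 64800 - 17460 + 19080}{19} - 2372\right) - 164 = \left(\frac{1}{19} \left(-63229\right) - 2372\right) - 164 = \left(- \frac{63229}{19} - 2372\right) - 164 = - \frac{108297}{19} - 164 = - \frac{111413}{19}$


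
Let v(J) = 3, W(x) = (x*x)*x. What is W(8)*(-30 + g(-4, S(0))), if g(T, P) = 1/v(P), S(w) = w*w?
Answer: -45568/3 ≈ -15189.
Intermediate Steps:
W(x) = x³ (W(x) = x²*x = x³)
S(w) = w²
g(T, P) = ⅓ (g(T, P) = 1/3 = ⅓)
W(8)*(-30 + g(-4, S(0))) = 8³*(-30 + ⅓) = 512*(-89/3) = -45568/3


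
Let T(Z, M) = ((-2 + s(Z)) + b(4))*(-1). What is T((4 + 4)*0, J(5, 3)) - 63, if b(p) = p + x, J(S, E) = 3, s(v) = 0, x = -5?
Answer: -60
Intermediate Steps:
b(p) = -5 + p (b(p) = p - 5 = -5 + p)
T(Z, M) = 3 (T(Z, M) = ((-2 + 0) + (-5 + 4))*(-1) = (-2 - 1)*(-1) = -3*(-1) = 3)
T((4 + 4)*0, J(5, 3)) - 63 = 3 - 63 = -60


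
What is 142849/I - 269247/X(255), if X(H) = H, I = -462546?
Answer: -5932169017/5616630 ≈ -1056.2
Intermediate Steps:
142849/I - 269247/X(255) = 142849/(-462546) - 269247/255 = 142849*(-1/462546) - 269247*1/255 = -20407/66078 - 89749/85 = -5932169017/5616630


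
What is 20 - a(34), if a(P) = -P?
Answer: 54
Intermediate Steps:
20 - a(34) = 20 - (-1)*34 = 20 - 1*(-34) = 20 + 34 = 54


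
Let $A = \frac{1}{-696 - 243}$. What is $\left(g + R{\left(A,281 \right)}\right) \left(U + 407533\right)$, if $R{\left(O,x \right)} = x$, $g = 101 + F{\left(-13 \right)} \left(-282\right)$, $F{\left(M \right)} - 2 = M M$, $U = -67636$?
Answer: $-16260672480$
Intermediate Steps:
$F{\left(M \right)} = 2 + M^{2}$ ($F{\left(M \right)} = 2 + M M = 2 + M^{2}$)
$g = -48121$ ($g = 101 + \left(2 + \left(-13\right)^{2}\right) \left(-282\right) = 101 + \left(2 + 169\right) \left(-282\right) = 101 + 171 \left(-282\right) = 101 - 48222 = -48121$)
$A = - \frac{1}{939}$ ($A = \frac{1}{-939} = - \frac{1}{939} \approx -0.001065$)
$\left(g + R{\left(A,281 \right)}\right) \left(U + 407533\right) = \left(-48121 + 281\right) \left(-67636 + 407533\right) = \left(-47840\right) 339897 = -16260672480$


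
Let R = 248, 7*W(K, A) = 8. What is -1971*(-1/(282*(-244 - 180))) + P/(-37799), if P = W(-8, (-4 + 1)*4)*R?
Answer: -252911905/10545618608 ≈ -0.023983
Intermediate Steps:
W(K, A) = 8/7 (W(K, A) = (⅐)*8 = 8/7)
P = 1984/7 (P = (8/7)*248 = 1984/7 ≈ 283.43)
-1971*(-1/(282*(-244 - 180))) + P/(-37799) = -1971*(-1/(282*(-244 - 180))) + (1984/7)/(-37799) = -1971/((-424*(-282))) + (1984/7)*(-1/37799) = -1971/119568 - 1984/264593 = -1971*1/119568 - 1984/264593 = -657/39856 - 1984/264593 = -252911905/10545618608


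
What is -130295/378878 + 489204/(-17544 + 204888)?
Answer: 2235258981/985840556 ≈ 2.2674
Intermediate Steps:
-130295/378878 + 489204/(-17544 + 204888) = -130295*1/378878 + 489204/187344 = -130295/378878 + 489204*(1/187344) = -130295/378878 + 13589/5204 = 2235258981/985840556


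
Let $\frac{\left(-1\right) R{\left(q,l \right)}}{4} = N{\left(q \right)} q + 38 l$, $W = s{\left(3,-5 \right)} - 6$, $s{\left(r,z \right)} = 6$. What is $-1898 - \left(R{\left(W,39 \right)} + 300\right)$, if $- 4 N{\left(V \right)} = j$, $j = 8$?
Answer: $3730$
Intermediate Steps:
$W = 0$ ($W = 6 - 6 = 0$)
$N{\left(V \right)} = -2$ ($N{\left(V \right)} = \left(- \frac{1}{4}\right) 8 = -2$)
$R{\left(q,l \right)} = - 152 l + 8 q$ ($R{\left(q,l \right)} = - 4 \left(- 2 q + 38 l\right) = - 152 l + 8 q$)
$-1898 - \left(R{\left(W,39 \right)} + 300\right) = -1898 - \left(\left(\left(-152\right) 39 + 8 \cdot 0\right) + 300\right) = -1898 - \left(\left(-5928 + 0\right) + 300\right) = -1898 - \left(-5928 + 300\right) = -1898 - -5628 = -1898 + 5628 = 3730$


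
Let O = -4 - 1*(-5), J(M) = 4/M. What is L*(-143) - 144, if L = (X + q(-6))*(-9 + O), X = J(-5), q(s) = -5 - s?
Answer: 424/5 ≈ 84.800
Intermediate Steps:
O = 1 (O = -4 + 5 = 1)
X = -⅘ (X = 4/(-5) = 4*(-⅕) = -⅘ ≈ -0.80000)
L = -8/5 (L = (-⅘ + (-5 - 1*(-6)))*(-9 + 1) = (-⅘ + (-5 + 6))*(-8) = (-⅘ + 1)*(-8) = (⅕)*(-8) = -8/5 ≈ -1.6000)
L*(-143) - 144 = -8/5*(-143) - 144 = 1144/5 - 144 = 424/5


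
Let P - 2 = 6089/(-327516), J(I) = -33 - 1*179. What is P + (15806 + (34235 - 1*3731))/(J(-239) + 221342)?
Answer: 755562055/344874348 ≈ 2.1908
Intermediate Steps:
J(I) = -212 (J(I) = -33 - 179 = -212)
P = 648943/327516 (P = 2 + 6089/(-327516) = 2 + 6089*(-1/327516) = 2 - 6089/327516 = 648943/327516 ≈ 1.9814)
P + (15806 + (34235 - 1*3731))/(J(-239) + 221342) = 648943/327516 + (15806 + (34235 - 1*3731))/(-212 + 221342) = 648943/327516 + (15806 + (34235 - 3731))/221130 = 648943/327516 + (15806 + 30504)*(1/221130) = 648943/327516 + 46310*(1/221130) = 648943/327516 + 4631/22113 = 755562055/344874348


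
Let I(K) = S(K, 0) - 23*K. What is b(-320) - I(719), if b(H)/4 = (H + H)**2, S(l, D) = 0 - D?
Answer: 1654937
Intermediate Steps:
S(l, D) = -D
b(H) = 16*H**2 (b(H) = 4*(H + H)**2 = 4*(2*H)**2 = 4*(4*H**2) = 16*H**2)
I(K) = -23*K (I(K) = -1*0 - 23*K = 0 - 23*K = -23*K)
b(-320) - I(719) = 16*(-320)**2 - (-23)*719 = 16*102400 - 1*(-16537) = 1638400 + 16537 = 1654937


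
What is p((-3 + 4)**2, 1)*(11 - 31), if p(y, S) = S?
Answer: -20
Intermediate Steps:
p((-3 + 4)**2, 1)*(11 - 31) = 1*(11 - 31) = 1*(-20) = -20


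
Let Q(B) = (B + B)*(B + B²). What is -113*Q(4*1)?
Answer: -18080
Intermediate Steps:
Q(B) = 2*B*(B + B²) (Q(B) = (2*B)*(B + B²) = 2*B*(B + B²))
-113*Q(4*1) = -226*(4*1)²*(1 + 4*1) = -226*4²*(1 + 4) = -226*16*5 = -113*160 = -18080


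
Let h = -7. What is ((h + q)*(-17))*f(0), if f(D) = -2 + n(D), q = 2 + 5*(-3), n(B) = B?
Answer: -680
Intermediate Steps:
q = -13 (q = 2 - 15 = -13)
f(D) = -2 + D
((h + q)*(-17))*f(0) = ((-7 - 13)*(-17))*(-2 + 0) = -20*(-17)*(-2) = 340*(-2) = -680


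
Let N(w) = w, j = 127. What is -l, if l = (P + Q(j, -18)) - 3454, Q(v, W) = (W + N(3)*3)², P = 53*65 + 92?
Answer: -164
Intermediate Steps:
P = 3537 (P = 3445 + 92 = 3537)
Q(v, W) = (9 + W)² (Q(v, W) = (W + 3*3)² = (W + 9)² = (9 + W)²)
l = 164 (l = (3537 + (9 - 18)²) - 3454 = (3537 + (-9)²) - 3454 = (3537 + 81) - 3454 = 3618 - 3454 = 164)
-l = -1*164 = -164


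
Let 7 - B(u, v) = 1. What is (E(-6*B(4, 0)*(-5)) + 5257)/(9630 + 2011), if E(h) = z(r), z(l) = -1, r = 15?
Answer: 5256/11641 ≈ 0.45151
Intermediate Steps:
B(u, v) = 6 (B(u, v) = 7 - 1*1 = 7 - 1 = 6)
E(h) = -1
(E(-6*B(4, 0)*(-5)) + 5257)/(9630 + 2011) = (-1 + 5257)/(9630 + 2011) = 5256/11641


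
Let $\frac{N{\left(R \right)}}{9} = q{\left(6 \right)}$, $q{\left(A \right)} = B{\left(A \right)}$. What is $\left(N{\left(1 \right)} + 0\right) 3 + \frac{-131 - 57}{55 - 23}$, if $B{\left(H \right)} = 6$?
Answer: $\frac{1249}{8} \approx 156.13$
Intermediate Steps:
$q{\left(A \right)} = 6$
$N{\left(R \right)} = 54$ ($N{\left(R \right)} = 9 \cdot 6 = 54$)
$\left(N{\left(1 \right)} + 0\right) 3 + \frac{-131 - 57}{55 - 23} = \left(54 + 0\right) 3 + \frac{-131 - 57}{55 - 23} = 54 \cdot 3 - \frac{188}{32} = 162 - \frac{47}{8} = \frac{1249}{8}$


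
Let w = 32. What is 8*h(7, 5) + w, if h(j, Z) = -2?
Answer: 16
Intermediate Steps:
8*h(7, 5) + w = 8*(-2) + 32 = -16 + 32 = 16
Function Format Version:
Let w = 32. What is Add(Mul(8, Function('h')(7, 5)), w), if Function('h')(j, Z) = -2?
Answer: 16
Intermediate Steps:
Add(Mul(8, Function('h')(7, 5)), w) = Add(Mul(8, -2), 32) = Add(-16, 32) = 16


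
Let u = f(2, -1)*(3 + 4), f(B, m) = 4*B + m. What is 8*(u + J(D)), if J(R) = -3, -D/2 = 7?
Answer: 368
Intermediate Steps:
D = -14 (D = -2*7 = -14)
f(B, m) = m + 4*B
u = 49 (u = (-1 + 4*2)*(3 + 4) = (-1 + 8)*7 = 7*7 = 49)
8*(u + J(D)) = 8*(49 - 3) = 8*46 = 368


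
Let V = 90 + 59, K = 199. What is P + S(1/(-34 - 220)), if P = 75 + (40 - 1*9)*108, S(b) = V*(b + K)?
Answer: 8400647/254 ≈ 33073.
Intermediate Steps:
V = 149
S(b) = 29651 + 149*b (S(b) = 149*(b + 199) = 149*(199 + b) = 29651 + 149*b)
P = 3423 (P = 75 + (40 - 9)*108 = 75 + 31*108 = 75 + 3348 = 3423)
P + S(1/(-34 - 220)) = 3423 + (29651 + 149/(-34 - 220)) = 3423 + (29651 + 149/(-254)) = 3423 + (29651 + 149*(-1/254)) = 3423 + (29651 - 149/254) = 3423 + 7531205/254 = 8400647/254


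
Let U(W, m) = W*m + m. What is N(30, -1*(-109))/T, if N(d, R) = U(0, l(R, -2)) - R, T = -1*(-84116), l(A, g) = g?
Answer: -111/84116 ≈ -0.0013196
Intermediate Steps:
U(W, m) = m + W*m
T = 84116
N(d, R) = -2 - R (N(d, R) = -2*(1 + 0) - R = -2*1 - R = -2 - R)
N(30, -1*(-109))/T = (-2 - (-1)*(-109))/84116 = (-2 - 1*109)*(1/84116) = (-2 - 109)*(1/84116) = -111*1/84116 = -111/84116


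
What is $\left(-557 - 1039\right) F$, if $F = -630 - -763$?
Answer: $-212268$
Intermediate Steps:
$F = 133$ ($F = -630 + 763 = 133$)
$\left(-557 - 1039\right) F = \left(-557 - 1039\right) 133 = \left(-1596\right) 133 = -212268$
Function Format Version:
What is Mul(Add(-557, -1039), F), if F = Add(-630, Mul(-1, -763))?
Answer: -212268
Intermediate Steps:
F = 133 (F = Add(-630, 763) = 133)
Mul(Add(-557, -1039), F) = Mul(Add(-557, -1039), 133) = Mul(-1596, 133) = -212268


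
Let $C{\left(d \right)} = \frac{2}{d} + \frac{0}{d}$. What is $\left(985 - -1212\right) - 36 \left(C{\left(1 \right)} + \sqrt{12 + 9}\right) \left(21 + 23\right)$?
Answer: $-971 - 1584 \sqrt{21} \approx -8229.8$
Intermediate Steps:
$C{\left(d \right)} = \frac{2}{d}$ ($C{\left(d \right)} = \frac{2}{d} + 0 = \frac{2}{d}$)
$\left(985 - -1212\right) - 36 \left(C{\left(1 \right)} + \sqrt{12 + 9}\right) \left(21 + 23\right) = \left(985 - -1212\right) - 36 \left(\frac{2}{1} + \sqrt{12 + 9}\right) \left(21 + 23\right) = \left(985 + 1212\right) - 36 \left(2 \cdot 1 + \sqrt{21}\right) 44 = 2197 - 36 \left(2 + \sqrt{21}\right) 44 = 2197 - 36 \left(88 + 44 \sqrt{21}\right) = 2197 - \left(3168 + 1584 \sqrt{21}\right) = -971 - 1584 \sqrt{21}$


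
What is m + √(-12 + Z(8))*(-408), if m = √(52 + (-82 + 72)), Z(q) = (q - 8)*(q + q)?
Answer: √42 - 816*I*√3 ≈ 6.4807 - 1413.4*I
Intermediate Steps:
Z(q) = 2*q*(-8 + q) (Z(q) = (-8 + q)*(2*q) = 2*q*(-8 + q))
m = √42 (m = √(52 - 10) = √42 ≈ 6.4807)
m + √(-12 + Z(8))*(-408) = √42 + √(-12 + 2*8*(-8 + 8))*(-408) = √42 + √(-12 + 2*8*0)*(-408) = √42 + √(-12 + 0)*(-408) = √42 + √(-12)*(-408) = √42 + (2*I*√3)*(-408) = √42 - 816*I*√3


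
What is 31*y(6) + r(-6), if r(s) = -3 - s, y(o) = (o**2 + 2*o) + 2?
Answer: 1553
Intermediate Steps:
y(o) = 2 + o**2 + 2*o
31*y(6) + r(-6) = 31*(2 + 6**2 + 2*6) + (-3 - 1*(-6)) = 31*(2 + 36 + 12) + (-3 + 6) = 31*50 + 3 = 1550 + 3 = 1553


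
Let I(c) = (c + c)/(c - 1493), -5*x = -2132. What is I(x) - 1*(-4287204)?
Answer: 22863654668/5333 ≈ 4.2872e+6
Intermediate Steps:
x = 2132/5 (x = -⅕*(-2132) = 2132/5 ≈ 426.40)
I(c) = 2*c/(-1493 + c) (I(c) = (2*c)/(-1493 + c) = 2*c/(-1493 + c))
I(x) - 1*(-4287204) = 2*(2132/5)/(-1493 + 2132/5) - 1*(-4287204) = 2*(2132/5)/(-5333/5) + 4287204 = 2*(2132/5)*(-5/5333) + 4287204 = -4264/5333 + 4287204 = 22863654668/5333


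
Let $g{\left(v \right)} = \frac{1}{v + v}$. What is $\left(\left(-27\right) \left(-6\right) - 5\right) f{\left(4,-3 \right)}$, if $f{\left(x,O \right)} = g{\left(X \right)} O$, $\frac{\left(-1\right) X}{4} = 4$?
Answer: $\frac{471}{32} \approx 14.719$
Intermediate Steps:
$X = -16$ ($X = \left(-4\right) 4 = -16$)
$g{\left(v \right)} = \frac{1}{2 v}$
$f{\left(x,O \right)} = - \frac{O}{32}$ ($f{\left(x,O \right)} = \frac{1}{2 \left(-16\right)} O = \frac{1}{2} \left(- \frac{1}{16}\right) O = - \frac{O}{32}$)
$\left(\left(-27\right) \left(-6\right) - 5\right) f{\left(4,-3 \right)} = \left(\left(-27\right) \left(-6\right) - 5\right) \left(\left(- \frac{1}{32}\right) \left(-3\right)\right) = \left(162 - 5\right) \frac{3}{32} = 157 \cdot \frac{3}{32} = \frac{471}{32}$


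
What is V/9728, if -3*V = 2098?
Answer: -1049/14592 ≈ -0.071889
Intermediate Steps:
V = -2098/3 (V = -⅓*2098 = -2098/3 ≈ -699.33)
V/9728 = -2098/3/9728 = -2098/3*1/9728 = -1049/14592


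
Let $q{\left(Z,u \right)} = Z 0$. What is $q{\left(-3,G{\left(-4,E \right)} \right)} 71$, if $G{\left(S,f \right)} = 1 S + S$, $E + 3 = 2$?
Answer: $0$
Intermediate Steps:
$E = -1$ ($E = -3 + 2 = -1$)
$G{\left(S,f \right)} = 2 S$ ($G{\left(S,f \right)} = S + S = 2 S$)
$q{\left(Z,u \right)} = 0$
$q{\left(-3,G{\left(-4,E \right)} \right)} 71 = 0 \cdot 71 = 0$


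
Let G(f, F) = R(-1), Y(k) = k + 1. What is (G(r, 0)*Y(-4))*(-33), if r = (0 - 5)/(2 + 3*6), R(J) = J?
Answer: -99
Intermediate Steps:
Y(k) = 1 + k
r = -¼ (r = -5/(2 + 18) = -5/20 = -5*1/20 = -¼ ≈ -0.25000)
G(f, F) = -1
(G(r, 0)*Y(-4))*(-33) = -(1 - 4)*(-33) = -1*(-3)*(-33) = 3*(-33) = -99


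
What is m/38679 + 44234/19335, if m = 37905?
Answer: 814606687/249286155 ≈ 3.2678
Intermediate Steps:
m/38679 + 44234/19335 = 37905/38679 + 44234/19335 = 37905*(1/38679) + 44234*(1/19335) = 12635/12893 + 44234/19335 = 814606687/249286155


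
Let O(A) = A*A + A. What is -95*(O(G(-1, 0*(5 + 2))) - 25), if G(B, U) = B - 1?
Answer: 2185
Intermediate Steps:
G(B, U) = -1 + B
O(A) = A + A² (O(A) = A² + A = A + A²)
-95*(O(G(-1, 0*(5 + 2))) - 25) = -95*((-1 - 1)*(1 + (-1 - 1)) - 25) = -95*(-2*(1 - 2) - 25) = -95*(-2*(-1) - 25) = -95*(2 - 25) = -95*(-23) = 2185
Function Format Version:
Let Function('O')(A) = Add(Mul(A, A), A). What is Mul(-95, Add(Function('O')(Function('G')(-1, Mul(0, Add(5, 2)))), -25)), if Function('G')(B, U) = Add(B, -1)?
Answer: 2185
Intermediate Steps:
Function('G')(B, U) = Add(-1, B)
Function('O')(A) = Add(A, Pow(A, 2)) (Function('O')(A) = Add(Pow(A, 2), A) = Add(A, Pow(A, 2)))
Mul(-95, Add(Function('O')(Function('G')(-1, Mul(0, Add(5, 2)))), -25)) = Mul(-95, Add(Mul(Add(-1, -1), Add(1, Add(-1, -1))), -25)) = Mul(-95, Add(Mul(-2, Add(1, -2)), -25)) = Mul(-95, Add(Mul(-2, -1), -25)) = Mul(-95, Add(2, -25)) = Mul(-95, -23) = 2185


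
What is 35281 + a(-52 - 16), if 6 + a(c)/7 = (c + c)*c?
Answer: 99975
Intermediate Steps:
a(c) = -42 + 14*c² (a(c) = -42 + 7*((c + c)*c) = -42 + 7*((2*c)*c) = -42 + 7*(2*c²) = -42 + 14*c²)
35281 + a(-52 - 16) = 35281 + (-42 + 14*(-52 - 16)²) = 35281 + (-42 + 14*(-68)²) = 35281 + (-42 + 14*4624) = 35281 + (-42 + 64736) = 35281 + 64694 = 99975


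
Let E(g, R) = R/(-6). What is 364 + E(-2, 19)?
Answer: 2165/6 ≈ 360.83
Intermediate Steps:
E(g, R) = -R/6 (E(g, R) = R*(-⅙) = -R/6)
364 + E(-2, 19) = 364 - ⅙*19 = 364 - 19/6 = 2165/6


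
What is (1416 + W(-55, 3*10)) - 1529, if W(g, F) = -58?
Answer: -171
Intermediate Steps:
(1416 + W(-55, 3*10)) - 1529 = (1416 - 58) - 1529 = 1358 - 1529 = -171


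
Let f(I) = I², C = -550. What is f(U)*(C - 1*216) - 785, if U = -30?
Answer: -690185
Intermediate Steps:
f(U)*(C - 1*216) - 785 = (-30)²*(-550 - 1*216) - 785 = 900*(-550 - 216) - 785 = 900*(-766) - 785 = -689400 - 785 = -690185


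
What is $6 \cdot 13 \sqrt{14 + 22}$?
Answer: $468$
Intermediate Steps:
$6 \cdot 13 \sqrt{14 + 22} = 78 \sqrt{36} = 78 \cdot 6 = 468$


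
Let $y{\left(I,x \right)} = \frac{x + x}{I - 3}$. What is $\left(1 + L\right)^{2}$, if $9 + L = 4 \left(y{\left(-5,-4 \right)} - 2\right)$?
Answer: $144$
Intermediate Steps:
$y{\left(I,x \right)} = \frac{2 x}{-3 + I}$
$L = -13$ ($L = -9 + 4 \left(2 \left(-4\right) \frac{1}{-3 - 5} - 2\right) = -9 + 4 \left(2 \left(-4\right) \frac{1}{-8} - 2\right) = -9 + 4 \left(2 \left(-4\right) \left(- \frac{1}{8}\right) - 2\right) = -9 + 4 \left(1 - 2\right) = -9 + 4 \left(-1\right) = -9 - 4 = -13$)
$\left(1 + L\right)^{2} = \left(1 - 13\right)^{2} = \left(-12\right)^{2} = 144$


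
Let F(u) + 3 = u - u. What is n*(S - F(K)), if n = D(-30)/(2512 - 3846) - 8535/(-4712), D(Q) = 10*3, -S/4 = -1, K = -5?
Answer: 39355155/3142904 ≈ 12.522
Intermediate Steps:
F(u) = -3 (F(u) = -3 + (u - u) = -3 + 0 = -3)
S = 4 (S = -4*(-1) = 4)
D(Q) = 30
n = 5622165/3142904 (n = 30/(2512 - 3846) - 8535/(-4712) = 30/(-1334) - 8535*(-1/4712) = 30*(-1/1334) + 8535/4712 = -15/667 + 8535/4712 = 5622165/3142904 ≈ 1.7888)
n*(S - F(K)) = 5622165*(4 - 1*(-3))/3142904 = 5622165*(4 + 3)/3142904 = (5622165/3142904)*7 = 39355155/3142904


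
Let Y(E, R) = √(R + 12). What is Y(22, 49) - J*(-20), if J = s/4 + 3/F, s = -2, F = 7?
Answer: -10/7 + √61 ≈ 6.3817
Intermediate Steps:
Y(E, R) = √(12 + R)
J = -1/14 (J = -2/4 + 3/7 = -2*¼ + 3*(⅐) = -½ + 3/7 = -1/14 ≈ -0.071429)
Y(22, 49) - J*(-20) = √(12 + 49) - (-1)*(-20)/14 = √61 - 1*10/7 = √61 - 10/7 = -10/7 + √61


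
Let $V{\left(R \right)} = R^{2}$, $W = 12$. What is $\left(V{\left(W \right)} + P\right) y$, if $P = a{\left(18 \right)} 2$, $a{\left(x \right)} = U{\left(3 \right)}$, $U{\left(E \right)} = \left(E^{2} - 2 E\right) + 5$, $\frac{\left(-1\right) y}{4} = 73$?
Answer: $-46720$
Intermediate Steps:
$y = -292$ ($y = \left(-4\right) 73 = -292$)
$U{\left(E \right)} = 5 + E^{2} - 2 E$
$a{\left(x \right)} = 8$ ($a{\left(x \right)} = 5 + 3^{2} - 6 = 5 + 9 - 6 = 8$)
$P = 16$ ($P = 8 \cdot 2 = 16$)
$\left(V{\left(W \right)} + P\right) y = \left(12^{2} + 16\right) \left(-292\right) = \left(144 + 16\right) \left(-292\right) = 160 \left(-292\right) = -46720$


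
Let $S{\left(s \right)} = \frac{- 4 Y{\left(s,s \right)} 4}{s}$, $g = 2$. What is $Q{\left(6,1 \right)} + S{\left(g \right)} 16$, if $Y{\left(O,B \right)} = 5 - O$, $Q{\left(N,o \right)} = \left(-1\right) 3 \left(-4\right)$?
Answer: $-372$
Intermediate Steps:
$Q{\left(N,o \right)} = 12$ ($Q{\left(N,o \right)} = \left(-3\right) \left(-4\right) = 12$)
$S{\left(s \right)} = \frac{-80 + 16 s}{s}$ ($S{\left(s \right)} = \frac{- 4 \left(5 - s\right) 4}{s} = \frac{\left(-20 + 4 s\right) 4}{s} = \frac{-80 + 16 s}{s}$)
$Q{\left(6,1 \right)} + S{\left(g \right)} 16 = 12 + \left(16 - \frac{80}{2}\right) 16 = 12 + \left(16 - 40\right) 16 = 12 - 384 = -372$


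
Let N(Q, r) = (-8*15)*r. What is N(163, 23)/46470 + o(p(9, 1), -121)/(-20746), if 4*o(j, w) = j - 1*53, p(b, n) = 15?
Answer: -3787833/64271108 ≈ -0.058935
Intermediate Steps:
o(j, w) = -53/4 + j/4 (o(j, w) = (j - 1*53)/4 = (j - 53)/4 = (-53 + j)/4 = -53/4 + j/4)
N(Q, r) = -120*r
N(163, 23)/46470 + o(p(9, 1), -121)/(-20746) = -120*23/46470 + (-53/4 + (¼)*15)/(-20746) = -2760*1/46470 + (-53/4 + 15/4)*(-1/20746) = -92/1549 - 19/2*(-1/20746) = -92/1549 + 19/41492 = -3787833/64271108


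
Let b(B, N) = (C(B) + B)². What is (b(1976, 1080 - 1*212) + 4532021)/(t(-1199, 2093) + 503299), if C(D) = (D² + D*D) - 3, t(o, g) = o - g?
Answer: 20337892765882/166669 ≈ 1.2203e+8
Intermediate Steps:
C(D) = -3 + 2*D² (C(D) = (D² + D²) - 3 = 2*D² - 3 = -3 + 2*D²)
b(B, N) = (-3 + B + 2*B²)² (b(B, N) = ((-3 + 2*B²) + B)² = (-3 + B + 2*B²)²)
(b(1976, 1080 - 1*212) + 4532021)/(t(-1199, 2093) + 503299) = ((-3 + 1976 + 2*1976²)² + 4532021)/((-1199 - 1*2093) + 503299) = ((-3 + 1976 + 2*3904576)² + 4532021)/((-1199 - 2093) + 503299) = ((-3 + 1976 + 7809152)² + 4532021)/(-3292 + 503299) = (7811125² + 4532021)/500007 = (61013673765625 + 4532021)*(1/500007) = 61013678297646*(1/500007) = 20337892765882/166669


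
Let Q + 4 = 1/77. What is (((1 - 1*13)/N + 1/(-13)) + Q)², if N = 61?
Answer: 67683225600/3728445721 ≈ 18.153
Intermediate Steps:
Q = -307/77 (Q = -4 + 1/77 = -307/77 ≈ -3.9870)
(((1 - 1*13)/N + 1/(-13)) + Q)² = (((1 - 1*13)/61 + 1/(-13)) - 307/77)² = (((1 - 13)*(1/61) + 1*(-1/13)) - 307/77)² = ((-12*1/61 - 1/13) - 307/77)² = ((-12/61 - 1/13) - 307/77)² = (-217/793 - 307/77)² = (-260160/61061)² = 67683225600/3728445721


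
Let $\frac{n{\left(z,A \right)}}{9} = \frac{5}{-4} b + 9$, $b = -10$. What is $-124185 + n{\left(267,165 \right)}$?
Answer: $- \frac{247983}{2} \approx -1.2399 \cdot 10^{5}$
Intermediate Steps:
$n{\left(z,A \right)} = \frac{387}{2}$ ($n{\left(z,A \right)} = 9 \left(\frac{5}{-4} \left(-10\right) + 9\right) = 9 \left(5 \left(- \frac{1}{4}\right) \left(-10\right) + 9\right) = 9 \left(\left(- \frac{5}{4}\right) \left(-10\right) + 9\right) = 9 \left(\frac{25}{2} + 9\right) = 9 \cdot \frac{43}{2} = \frac{387}{2}$)
$-124185 + n{\left(267,165 \right)} = -124185 + \frac{387}{2} = - \frac{247983}{2}$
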